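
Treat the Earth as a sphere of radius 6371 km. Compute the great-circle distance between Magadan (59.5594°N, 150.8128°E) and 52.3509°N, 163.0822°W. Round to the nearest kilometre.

2914 km

Δλ = -163.0822 − 150.8128 = -313.8950°; wrapped into (−180°, 180°]: 46.1050°.
Δφ = 52.3509 − 59.5594 = -7.2085°.
a = sin²(Δφ/2) + cos φ₁ · cos φ₂ · sin²(Δλ/2) = 0.051403.
c = 2·atan2(√a, √(1−a)) = 0.45742 rad → d = 6371·c ≈ 2914.24 km.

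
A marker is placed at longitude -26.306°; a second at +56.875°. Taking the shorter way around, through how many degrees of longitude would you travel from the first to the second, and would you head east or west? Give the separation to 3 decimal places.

83.181° east

Raw difference: 56.875 − -26.306 = 83.181°.
Normalise into (−180°, 180°]: 83.181° stays 83.181°.
Positive ⇒ the second point lies to the east; separation 83.181°.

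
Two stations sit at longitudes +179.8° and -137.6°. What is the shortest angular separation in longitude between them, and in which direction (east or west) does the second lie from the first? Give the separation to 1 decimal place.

Raw difference: -137.6 − 179.8 = -317.4°.
Normalise into (−180°, 180°]: -317.4° + 360° = 42.6°.
Positive ⇒ the second point lies to the east; separation 42.6°.

42.6° east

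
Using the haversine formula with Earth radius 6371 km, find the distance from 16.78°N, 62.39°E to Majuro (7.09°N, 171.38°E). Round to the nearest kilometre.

11773 km

Δλ = 171.38 − 62.39 = 108.99°.
Δφ = 7.09 − 16.78 = -9.69°.
a = sin²(Δφ/2) + cos φ₁ · cos φ₂ · sin²(Δλ/2) = 0.636766.
c = 2·atan2(√a, √(1−a)) = 1.84786 rad → d = 6371·c ≈ 11772.71 km.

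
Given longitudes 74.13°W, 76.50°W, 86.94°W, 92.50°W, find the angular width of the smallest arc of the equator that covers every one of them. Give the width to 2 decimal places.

Sort the longitudes: -92.50°, -86.94°, -76.50°, -74.13°.
Eastward gaps between consecutive values (wrapping around): 5.56°, 10.44°, 2.37°, 341.63°.
Largest gap = 341.63° ⇒ minimal covering band is its complement: 360° − 341.63° = 18.37°.
Band runs from -92.50° eastward to -74.13°.

18.37°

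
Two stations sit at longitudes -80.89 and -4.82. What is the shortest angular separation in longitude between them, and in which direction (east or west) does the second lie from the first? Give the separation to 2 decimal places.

76.07° east

Raw difference: -4.82 − -80.89 = 76.07°.
Normalise into (−180°, 180°]: 76.07° stays 76.07°.
Positive ⇒ the second point lies to the east; separation 76.07°.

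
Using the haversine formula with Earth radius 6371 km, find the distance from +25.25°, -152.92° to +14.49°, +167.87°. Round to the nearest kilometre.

4254 km

Δλ = 167.87 − -152.92 = 320.79°; wrapped into (−180°, 180°]: -39.21°.
Δφ = 14.49 − 25.25 = -10.76°.
a = sin²(Δφ/2) + cos φ₁ · cos φ₂ · sin²(Δλ/2) = 0.107378.
c = 2·atan2(√a, √(1−a)) = 0.66771 rad → d = 6371·c ≈ 4253.96 km.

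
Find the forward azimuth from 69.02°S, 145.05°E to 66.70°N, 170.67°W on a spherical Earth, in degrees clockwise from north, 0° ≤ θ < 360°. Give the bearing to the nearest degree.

25°

Δλ = -170.67 − 145.05 = -315.72°; wrapped into (−180°, 180°]: 44.28°.
θ = atan2( sin Δλ · cos φ₂ , cos φ₁ · sin φ₂ − sin φ₁ · cos φ₂ · cos Δλ )
  = atan2(0.27616, 0.59325) = 24.962° → normalised to [0°, 360°): 24.962°.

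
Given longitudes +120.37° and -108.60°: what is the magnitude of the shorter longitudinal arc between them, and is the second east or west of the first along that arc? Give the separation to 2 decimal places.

131.03° east

Raw difference: -108.60 − 120.37 = -228.97°.
Normalise into (−180°, 180°]: -228.97° + 360° = 131.03°.
Positive ⇒ the second point lies to the east; separation 131.03°.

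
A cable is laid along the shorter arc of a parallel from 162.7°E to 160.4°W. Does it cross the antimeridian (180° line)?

Yes

Naïve |-160.4 − 162.7| = 323.1° > 180°, so the shorter arc goes the other way round — across 180°.
Signed shortest Δλ = ((-160.4 − 162.7 + 180) mod 360) − 180 = 36.9°.
Going east by 36.9° from +162.7° passes through 180° before reaching -160.4°.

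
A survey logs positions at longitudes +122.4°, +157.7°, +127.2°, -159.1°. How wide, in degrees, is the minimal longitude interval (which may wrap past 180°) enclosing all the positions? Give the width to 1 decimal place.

Sort the longitudes: -159.1°, +122.4°, +127.2°, +157.7°.
Eastward gaps between consecutive values (wrapping around): 281.5°, 4.8°, 30.5°, 43.2°.
Largest gap = 281.5° ⇒ minimal covering band is its complement: 360° − 281.5° = 78.5°.
Band runs from +122.4° eastward to -159.1°, crossing the antimeridian.

78.5°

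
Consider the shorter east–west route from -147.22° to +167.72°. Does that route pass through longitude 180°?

Yes

Naïve |167.72 − -147.22| = 314.94° > 180°, so the shorter arc goes the other way round — across 180°.
Signed shortest Δλ = ((167.72 − -147.22 + 180) mod 360) − 180 = -45.06°.
Going west by 45.06° from -147.22° passes through 180° before reaching +167.72°.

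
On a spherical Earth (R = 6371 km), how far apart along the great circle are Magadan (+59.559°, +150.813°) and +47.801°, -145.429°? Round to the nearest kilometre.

4213 km

Δλ = -145.429 − 150.813 = -296.242°; wrapped into (−180°, 180°]: 63.758°.
Δφ = 47.801 − 59.559 = -11.758°.
a = sin²(Δφ/2) + cos φ₁ · cos φ₂ · sin²(Δλ/2) = 0.105413.
c = 2·atan2(√a, √(1−a)) = 0.66133 rad → d = 6371·c ≈ 4213.36 km.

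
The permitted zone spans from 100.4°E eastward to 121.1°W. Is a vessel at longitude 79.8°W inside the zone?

Band width going east from +100.4° to -121.1°: ((-121.1 − 100.4) mod 360) = 138.5°.
Offset of -79.8° east of the west edge: ((-79.8 − 100.4) mod 360) = 179.8°.
179.8° > 138.5° ⇒ outside.

No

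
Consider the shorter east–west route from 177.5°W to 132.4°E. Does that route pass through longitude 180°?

Naïve |132.4 − -177.5| = 309.9° > 180°, so the shorter arc goes the other way round — across 180°.
Signed shortest Δλ = ((132.4 − -177.5 + 180) mod 360) − 180 = -50.1°.
Going west by 50.1° from -177.5° passes through 180° before reaching +132.4°.

Yes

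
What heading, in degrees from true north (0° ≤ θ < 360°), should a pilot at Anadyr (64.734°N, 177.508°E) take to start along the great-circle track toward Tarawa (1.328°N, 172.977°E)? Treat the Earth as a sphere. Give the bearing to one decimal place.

185.1°

Δλ = 172.977 − 177.508 = -4.531°.
θ = atan2( sin Δλ · cos φ₂ , cos φ₁ · sin φ₂ − sin φ₁ · cos φ₂ · cos Δλ )
  = atan2(-0.07898, -0.89138) = -174.937° → normalised to [0°, 360°): 185.063°.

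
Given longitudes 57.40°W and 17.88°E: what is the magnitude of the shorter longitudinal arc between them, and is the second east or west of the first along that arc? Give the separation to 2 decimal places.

Raw difference: 17.88 − -57.40 = 75.28°.
Normalise into (−180°, 180°]: 75.28° stays 75.28°.
Positive ⇒ the second point lies to the east; separation 75.28°.

75.28° east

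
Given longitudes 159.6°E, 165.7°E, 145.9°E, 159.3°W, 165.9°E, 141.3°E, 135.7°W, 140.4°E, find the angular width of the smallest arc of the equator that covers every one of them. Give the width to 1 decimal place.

Sort the longitudes: -159.3°, -135.7°, +140.4°, +141.3°, +145.9°, +159.6°, +165.7°, +165.9°.
Eastward gaps between consecutive values (wrapping around): 23.6°, 276.1°, 0.9°, 4.6°, 13.7°, 6.1°, 0.2°, 34.8°.
Largest gap = 276.1° ⇒ minimal covering band is its complement: 360° − 276.1° = 83.9°.
Band runs from +140.4° eastward to -135.7°, crossing the antimeridian.

83.9°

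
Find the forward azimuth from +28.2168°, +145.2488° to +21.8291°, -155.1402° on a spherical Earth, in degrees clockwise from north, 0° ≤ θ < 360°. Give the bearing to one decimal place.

82.5°

Δλ = -155.1402 − 145.2488 = -300.3890°; wrapped into (−180°, 180°]: 59.6110°.
θ = atan2( sin Δλ · cos φ₂ , cos φ₁ · sin φ₂ − sin φ₁ · cos φ₂ · cos Δλ )
  = atan2(0.80076, 0.10562) = 82.486° → normalised to [0°, 360°): 82.486°.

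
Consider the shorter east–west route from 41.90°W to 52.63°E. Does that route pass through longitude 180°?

Signed shortest Δλ = ((52.63 − -41.90 + 180) mod 360) − 180 = 94.53°.
Going east by 94.53° from -41.90° reaches +52.63° without touching 180°.

No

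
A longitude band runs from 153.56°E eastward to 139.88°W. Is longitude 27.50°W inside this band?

No

Band width going east from +153.56° to -139.88°: ((-139.88 − 153.56) mod 360) = 66.56°.
Offset of -27.50° east of the west edge: ((-27.50 − 153.56) mod 360) = 178.94°.
178.94° > 66.56° ⇒ outside.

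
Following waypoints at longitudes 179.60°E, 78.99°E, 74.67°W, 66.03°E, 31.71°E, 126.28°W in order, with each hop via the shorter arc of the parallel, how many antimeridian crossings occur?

Leg 1: +179.60° → +78.99°, shortest Δλ = -100.61° (west) — does not cross 180°.
Leg 2: +78.99° → -74.67°, shortest Δλ = -153.66° (west) — does not cross 180°.
Leg 3: -74.67° → +66.03°, shortest Δλ = 140.7° (east) — does not cross 180°.
Leg 4: +66.03° → +31.71°, shortest Δλ = -34.32° (west) — does not cross 180°.
Leg 5: +31.71° → -126.28°, shortest Δλ = -157.99° (west) — does not cross 180°.
Total crossings: 0.

0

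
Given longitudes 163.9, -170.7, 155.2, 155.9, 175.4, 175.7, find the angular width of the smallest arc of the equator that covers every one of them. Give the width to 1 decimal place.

34.1°

Sort the longitudes: -170.7°, +155.2°, +155.9°, +163.9°, +175.4°, +175.7°.
Eastward gaps between consecutive values (wrapping around): 325.9°, 0.7°, 8.0°, 11.5°, 0.3°, 13.6°.
Largest gap = 325.9° ⇒ minimal covering band is its complement: 360° − 325.9° = 34.1°.
Band runs from +155.2° eastward to -170.7°, crossing the antimeridian.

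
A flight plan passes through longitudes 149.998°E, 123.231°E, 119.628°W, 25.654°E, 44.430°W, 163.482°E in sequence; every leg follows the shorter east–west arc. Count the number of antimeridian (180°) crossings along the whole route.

2

Leg 1: +149.998° → +123.231°, shortest Δλ = -26.767° (west) — does not cross 180°.
Leg 2: +123.231° → -119.628°, shortest Δλ = 117.141° (east) — crosses 180°.
Leg 3: -119.628° → +25.654°, shortest Δλ = 145.282° (east) — does not cross 180°.
Leg 4: +25.654° → -44.430°, shortest Δλ = -70.084° (west) — does not cross 180°.
Leg 5: -44.430° → +163.482°, shortest Δλ = -152.088° (west) — crosses 180°.
Total crossings: 2.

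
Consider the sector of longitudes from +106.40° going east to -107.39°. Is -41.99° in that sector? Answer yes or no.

No

Band width going east from +106.40° to -107.39°: ((-107.39 − 106.40) mod 360) = 146.21°.
Offset of -41.99° east of the west edge: ((-41.99 − 106.40) mod 360) = 211.61°.
211.61° > 146.21° ⇒ outside.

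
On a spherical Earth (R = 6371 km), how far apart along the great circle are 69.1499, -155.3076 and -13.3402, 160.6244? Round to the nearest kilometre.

9796 km

Δλ = 160.6244 − -155.3076 = 315.9320°; wrapped into (−180°, 180°]: -44.0680°.
Δφ = -13.3402 − 69.1499 = -82.4901°.
a = sin²(Δφ/2) + cos φ₁ · cos φ₂ · sin²(Δλ/2) = 0.483393.
c = 2·atan2(√a, √(1−a)) = 1.53758 rad → d = 6371·c ≈ 9795.90 km.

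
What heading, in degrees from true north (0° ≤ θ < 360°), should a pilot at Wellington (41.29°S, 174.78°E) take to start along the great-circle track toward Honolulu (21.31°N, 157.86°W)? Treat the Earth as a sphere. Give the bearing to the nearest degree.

28°

Δλ = -157.86 − 174.78 = -332.64°; wrapped into (−180°, 180°]: 27.36°.
θ = atan2( sin Δλ · cos φ₂ , cos φ₁ · sin φ₂ − sin φ₁ · cos φ₂ · cos Δλ )
  = atan2(0.42816, 0.81905) = 27.598° → normalised to [0°, 360°): 27.598°.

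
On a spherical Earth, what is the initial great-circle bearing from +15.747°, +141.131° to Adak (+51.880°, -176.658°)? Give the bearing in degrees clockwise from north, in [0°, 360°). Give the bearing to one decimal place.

Δλ = -176.658 − 141.131 = -317.789°; wrapped into (−180°, 180°]: 42.211°.
θ = atan2( sin Δλ · cos φ₂ , cos φ₁ · sin φ₂ − sin φ₁ · cos φ₂ · cos Δλ )
  = atan2(0.41475, 0.63311) = 33.229° → normalised to [0°, 360°): 33.229°.

33.2°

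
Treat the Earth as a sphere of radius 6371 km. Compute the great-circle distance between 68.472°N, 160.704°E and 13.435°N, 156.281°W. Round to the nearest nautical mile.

Δλ = -156.281 − 160.704 = -316.985°; wrapped into (−180°, 180°]: 43.015°.
Δφ = 13.435 − 68.472 = -55.037°.
a = sin²(Δφ/2) + cos φ₁ · cos φ₂ · sin²(Δλ/2) = 0.261450.
c = 2·atan2(√a, √(1−a)) = 1.07344 rad → d = 6371·c ≈ 6838.91 km ≈ 3692.72 nmi.

3693 nmi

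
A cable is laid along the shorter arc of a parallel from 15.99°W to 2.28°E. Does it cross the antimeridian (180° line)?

No

Signed shortest Δλ = ((2.28 − -15.99 + 180) mod 360) − 180 = 18.27°.
Going east by 18.27° from -15.99° reaches +2.28° without touching 180°.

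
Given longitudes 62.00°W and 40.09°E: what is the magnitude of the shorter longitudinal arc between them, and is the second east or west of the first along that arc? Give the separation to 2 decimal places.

Raw difference: 40.09 − -62.00 = 102.09°.
Normalise into (−180°, 180°]: 102.09° stays 102.09°.
Positive ⇒ the second point lies to the east; separation 102.09°.

102.09° east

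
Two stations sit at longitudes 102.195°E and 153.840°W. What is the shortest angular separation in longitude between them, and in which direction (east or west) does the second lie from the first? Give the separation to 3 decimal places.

103.965° east

Raw difference: -153.840 − 102.195 = -256.035°.
Normalise into (−180°, 180°]: -256.035° + 360° = 103.965°.
Positive ⇒ the second point lies to the east; separation 103.965°.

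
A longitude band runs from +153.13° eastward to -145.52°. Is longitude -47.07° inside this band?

No

Band width going east from +153.13° to -145.52°: ((-145.52 − 153.13) mod 360) = 61.35°.
Offset of -47.07° east of the west edge: ((-47.07 − 153.13) mod 360) = 159.80°.
159.80° > 61.35° ⇒ outside.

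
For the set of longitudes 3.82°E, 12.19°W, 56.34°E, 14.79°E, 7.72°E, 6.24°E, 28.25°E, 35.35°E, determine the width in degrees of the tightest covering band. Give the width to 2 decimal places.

Sort the longitudes: -12.19°, +3.82°, +6.24°, +7.72°, +14.79°, +28.25°, +35.35°, +56.34°.
Eastward gaps between consecutive values (wrapping around): 16.01°, 2.42°, 1.48°, 7.07°, 13.46°, 7.10°, 20.99°, 291.47°.
Largest gap = 291.47° ⇒ minimal covering band is its complement: 360° − 291.47° = 68.53°.
Band runs from -12.19° eastward to +56.34°.

68.53°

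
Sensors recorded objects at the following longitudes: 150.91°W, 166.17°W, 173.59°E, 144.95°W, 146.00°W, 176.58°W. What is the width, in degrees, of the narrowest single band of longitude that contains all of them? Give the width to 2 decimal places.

Sort the longitudes: -176.58°, -166.17°, -150.91°, -146.00°, -144.95°, +173.59°.
Eastward gaps between consecutive values (wrapping around): 10.41°, 15.26°, 4.91°, 1.05°, 318.54°, 9.83°.
Largest gap = 318.54° ⇒ minimal covering band is its complement: 360° − 318.54° = 41.46°.
Band runs from +173.59° eastward to -144.95°, crossing the antimeridian.

41.46°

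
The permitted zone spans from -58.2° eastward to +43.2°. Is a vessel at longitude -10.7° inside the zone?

Band width going east from -58.2° to +43.2°: ((43.2 − -58.2) mod 360) = 101.4°.
Offset of -10.7° east of the west edge: ((-10.7 − -58.2) mod 360) = 47.5°.
47.5° ≤ 101.4° ⇒ inside.

Yes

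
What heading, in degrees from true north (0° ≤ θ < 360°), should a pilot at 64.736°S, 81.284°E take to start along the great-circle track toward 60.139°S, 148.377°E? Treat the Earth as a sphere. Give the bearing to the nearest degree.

113°

Δλ = 148.377 − 81.284 = 67.093°.
θ = atan2( sin Δλ · cos φ₂ , cos φ₁ · sin φ₂ − sin φ₁ · cos φ₂ · cos Δλ )
  = atan2(0.45863, -0.19486) = 113.020° → normalised to [0°, 360°): 113.020°.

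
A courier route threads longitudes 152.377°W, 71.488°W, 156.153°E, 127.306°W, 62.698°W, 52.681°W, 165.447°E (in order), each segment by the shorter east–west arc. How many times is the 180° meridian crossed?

Leg 1: -152.377° → -71.488°, shortest Δλ = 80.889° (east) — does not cross 180°.
Leg 2: -71.488° → +156.153°, shortest Δλ = -132.359° (west) — crosses 180°.
Leg 3: +156.153° → -127.306°, shortest Δλ = 76.541° (east) — crosses 180°.
Leg 4: -127.306° → -62.698°, shortest Δλ = 64.608° (east) — does not cross 180°.
Leg 5: -62.698° → -52.681°, shortest Δλ = 10.017° (east) — does not cross 180°.
Leg 6: -52.681° → +165.447°, shortest Δλ = -141.872° (west) — crosses 180°.
Total crossings: 3.

3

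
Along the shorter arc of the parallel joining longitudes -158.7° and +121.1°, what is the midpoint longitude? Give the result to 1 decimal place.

+161.2°

Signed shortest Δλ from -158.7° to +121.1° is -80.2°.
Midpoint longitude = -158.7° + (-80.2°)/2 = -158.7° − 40.1° = -198.8°.
Normalise into (−180°, 180°]: +161.2°.
(The naïve average (-158.7 + +121.1)/2 = -18.8° is on the wrong side of the globe.)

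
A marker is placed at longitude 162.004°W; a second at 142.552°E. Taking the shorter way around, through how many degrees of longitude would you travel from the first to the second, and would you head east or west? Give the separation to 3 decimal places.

Raw difference: 142.552 − -162.004 = 304.556°.
Normalise into (−180°, 180°]: 304.556° − 360° = -55.444°.
Negative ⇒ the second point lies to the west; separation 55.444°.

55.444° west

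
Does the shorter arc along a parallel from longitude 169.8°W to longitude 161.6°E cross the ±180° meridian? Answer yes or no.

Naïve |161.6 − -169.8| = 331.4° > 180°, so the shorter arc goes the other way round — across 180°.
Signed shortest Δλ = ((161.6 − -169.8 + 180) mod 360) − 180 = -28.6°.
Going west by 28.6° from -169.8° passes through 180° before reaching +161.6°.

Yes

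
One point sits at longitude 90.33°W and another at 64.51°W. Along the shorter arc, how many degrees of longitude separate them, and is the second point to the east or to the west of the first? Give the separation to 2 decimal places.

25.82° east

Raw difference: -64.51 − -90.33 = 25.82°.
Normalise into (−180°, 180°]: 25.82° stays 25.82°.
Positive ⇒ the second point lies to the east; separation 25.82°.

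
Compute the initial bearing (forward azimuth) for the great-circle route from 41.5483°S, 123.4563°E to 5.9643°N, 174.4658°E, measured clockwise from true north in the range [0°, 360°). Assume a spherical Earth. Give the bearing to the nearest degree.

Δλ = 174.4658 − 123.4563 = 51.0095°.
θ = atan2( sin Δλ · cos φ₂ , cos φ₁ · sin φ₂ − sin φ₁ · cos φ₂ · cos Δλ )
  = atan2(0.77304, 0.49282) = 57.482° → normalised to [0°, 360°): 57.482°.

57°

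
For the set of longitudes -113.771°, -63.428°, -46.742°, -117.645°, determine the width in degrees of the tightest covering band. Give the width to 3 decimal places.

70.903°

Sort the longitudes: -117.645°, -113.771°, -63.428°, -46.742°.
Eastward gaps between consecutive values (wrapping around): 3.874°, 50.343°, 16.686°, 289.097°.
Largest gap = 289.097° ⇒ minimal covering band is its complement: 360° − 289.097° = 70.903°.
Band runs from -117.645° eastward to -46.742°.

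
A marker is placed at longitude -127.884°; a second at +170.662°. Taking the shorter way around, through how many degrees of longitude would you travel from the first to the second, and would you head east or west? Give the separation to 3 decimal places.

Raw difference: 170.662 − -127.884 = 298.546°.
Normalise into (−180°, 180°]: 298.546° − 360° = -61.454°.
Negative ⇒ the second point lies to the west; separation 61.454°.

61.454° west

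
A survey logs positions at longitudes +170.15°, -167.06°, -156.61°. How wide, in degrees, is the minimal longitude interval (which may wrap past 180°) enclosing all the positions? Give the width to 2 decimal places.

33.24°

Sort the longitudes: -167.06°, -156.61°, +170.15°.
Eastward gaps between consecutive values (wrapping around): 10.45°, 326.76°, 22.79°.
Largest gap = 326.76° ⇒ minimal covering band is its complement: 360° − 326.76° = 33.24°.
Band runs from +170.15° eastward to -156.61°, crossing the antimeridian.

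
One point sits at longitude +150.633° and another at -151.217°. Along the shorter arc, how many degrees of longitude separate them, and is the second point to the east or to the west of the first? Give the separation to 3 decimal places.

58.150° east

Raw difference: -151.217 − 150.633 = -301.85°.
Normalise into (−180°, 180°]: -301.85° + 360° = 58.15°.
Positive ⇒ the second point lies to the east; separation 58.150°.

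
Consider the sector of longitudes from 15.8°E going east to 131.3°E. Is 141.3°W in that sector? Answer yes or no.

No

Band width going east from +15.8° to +131.3°: ((131.3 − 15.8) mod 360) = 115.5°.
Offset of -141.3° east of the west edge: ((-141.3 − 15.8) mod 360) = 202.9°.
202.9° > 115.5° ⇒ outside.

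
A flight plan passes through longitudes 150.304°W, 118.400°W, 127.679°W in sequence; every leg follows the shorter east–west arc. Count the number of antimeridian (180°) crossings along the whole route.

0

Leg 1: -150.304° → -118.400°, shortest Δλ = 31.904° (east) — does not cross 180°.
Leg 2: -118.400° → -127.679°, shortest Δλ = -9.279° (west) — does not cross 180°.
Total crossings: 0.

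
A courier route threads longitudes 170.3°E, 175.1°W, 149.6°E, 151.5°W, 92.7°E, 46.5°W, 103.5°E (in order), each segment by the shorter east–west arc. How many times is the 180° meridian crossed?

Leg 1: +170.3° → -175.1°, shortest Δλ = 14.6° (east) — crosses 180°.
Leg 2: -175.1° → +149.6°, shortest Δλ = -35.3° (west) — crosses 180°.
Leg 3: +149.6° → -151.5°, shortest Δλ = 58.9° (east) — crosses 180°.
Leg 4: -151.5° → +92.7°, shortest Δλ = -115.8° (west) — crosses 180°.
Leg 5: +92.7° → -46.5°, shortest Δλ = -139.2° (west) — does not cross 180°.
Leg 6: -46.5° → +103.5°, shortest Δλ = 150.0° (east) — does not cross 180°.
Total crossings: 4.

4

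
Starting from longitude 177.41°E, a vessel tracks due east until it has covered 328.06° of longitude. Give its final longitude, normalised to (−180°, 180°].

Start at +177.41°; shift +328.06° → +505.47°.
+505.47° lies outside (−180°, 180°]; subtract 360° → +145.47°.

145.47°E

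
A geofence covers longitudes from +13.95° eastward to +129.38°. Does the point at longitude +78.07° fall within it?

Band width going east from +13.95° to +129.38°: ((129.38 − 13.95) mod 360) = 115.43°.
Offset of +78.07° east of the west edge: ((78.07 − 13.95) mod 360) = 64.12°.
64.12° ≤ 115.43° ⇒ inside.

Yes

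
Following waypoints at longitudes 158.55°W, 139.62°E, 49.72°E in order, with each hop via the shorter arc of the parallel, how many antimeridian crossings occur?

Leg 1: -158.55° → +139.62°, shortest Δλ = -61.83° (west) — crosses 180°.
Leg 2: +139.62° → +49.72°, shortest Δλ = -89.9° (west) — does not cross 180°.
Total crossings: 1.

1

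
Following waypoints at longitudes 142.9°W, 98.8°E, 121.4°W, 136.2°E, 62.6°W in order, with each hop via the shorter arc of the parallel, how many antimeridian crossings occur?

Leg 1: -142.9° → +98.8°, shortest Δλ = -118.3° (west) — crosses 180°.
Leg 2: +98.8° → -121.4°, shortest Δλ = 139.8° (east) — crosses 180°.
Leg 3: -121.4° → +136.2°, shortest Δλ = -102.4° (west) — crosses 180°.
Leg 4: +136.2° → -62.6°, shortest Δλ = 161.2° (east) — crosses 180°.
Total crossings: 4.

4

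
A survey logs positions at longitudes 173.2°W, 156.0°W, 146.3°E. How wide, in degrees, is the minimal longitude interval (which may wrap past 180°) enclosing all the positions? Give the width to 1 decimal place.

Sort the longitudes: -173.2°, -156.0°, +146.3°.
Eastward gaps between consecutive values (wrapping around): 17.2°, 302.3°, 40.5°.
Largest gap = 302.3° ⇒ minimal covering band is its complement: 360° − 302.3° = 57.7°.
Band runs from +146.3° eastward to -156.0°, crossing the antimeridian.

57.7°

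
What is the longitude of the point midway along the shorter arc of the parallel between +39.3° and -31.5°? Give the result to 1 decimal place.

Signed shortest Δλ from +39.3° to -31.5° is -70.8°.
Midpoint longitude = +39.3° + (-70.8°)/2 = +39.3° − 35.4° = +3.9°.

+3.9°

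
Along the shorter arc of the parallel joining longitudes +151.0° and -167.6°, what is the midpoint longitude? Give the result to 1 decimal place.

+171.7°

Signed shortest Δλ from +151.0° to -167.6° is +41.4°.
Midpoint longitude = +151.0° + (+41.4°)/2 = +151.0° + 20.7° = +171.7°.
(The naïve average (+151.0 + -167.6)/2 = -8.3° is on the wrong side of the globe.)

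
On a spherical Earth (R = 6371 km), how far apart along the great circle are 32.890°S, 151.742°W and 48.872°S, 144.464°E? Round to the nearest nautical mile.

Δλ = 144.464 − -151.742 = 296.206°; wrapped into (−180°, 180°]: -63.794°.
Δφ = -48.872 − -32.890 = -15.982°.
a = sin²(Δφ/2) + cos φ₁ · cos φ₂ · sin²(Δλ/2) = 0.173533.
c = 2·atan2(√a, √(1−a)) = 0.85934 rad → d = 6371·c ≈ 5474.88 km ≈ 2956.20 nmi.

2956 nmi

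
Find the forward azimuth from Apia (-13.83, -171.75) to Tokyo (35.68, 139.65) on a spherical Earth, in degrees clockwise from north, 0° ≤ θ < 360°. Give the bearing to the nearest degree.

Δλ = 139.65 − -171.75 = 311.40°; wrapped into (−180°, 180°]: -48.60°.
θ = atan2( sin Δλ · cos φ₂ , cos φ₁ · sin φ₂ − sin φ₁ · cos φ₂ · cos Δλ )
  = atan2(-0.60931, 0.69476) = -41.251° → normalised to [0°, 360°): 318.749°.

319°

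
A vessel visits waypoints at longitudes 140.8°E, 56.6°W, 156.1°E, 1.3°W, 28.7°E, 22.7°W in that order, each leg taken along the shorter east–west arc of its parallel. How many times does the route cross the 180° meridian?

2

Leg 1: +140.8° → -56.6°, shortest Δλ = 162.6° (east) — crosses 180°.
Leg 2: -56.6° → +156.1°, shortest Δλ = -147.3° (west) — crosses 180°.
Leg 3: +156.1° → -1.3°, shortest Δλ = -157.4° (west) — does not cross 180°.
Leg 4: -1.3° → +28.7°, shortest Δλ = 30.0° (east) — does not cross 180°.
Leg 5: +28.7° → -22.7°, shortest Δλ = -51.4° (west) — does not cross 180°.
Total crossings: 2.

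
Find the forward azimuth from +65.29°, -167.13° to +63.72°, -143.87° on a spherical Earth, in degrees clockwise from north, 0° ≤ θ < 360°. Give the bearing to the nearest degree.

Δλ = -143.87 − -167.13 = 23.26°.
θ = atan2( sin Δλ · cos φ₂ , cos φ₁ · sin φ₂ − sin φ₁ · cos φ₂ · cos Δλ )
  = atan2(0.17485, 0.00529) = 88.266° → normalised to [0°, 360°): 88.266°.

88°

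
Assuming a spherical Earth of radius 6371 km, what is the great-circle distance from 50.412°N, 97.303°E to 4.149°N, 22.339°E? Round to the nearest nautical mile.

Δλ = 22.339 − 97.303 = -74.964°.
Δφ = 4.149 − 50.412 = -46.263°.
a = sin²(Δφ/2) + cos φ₁ · cos φ₂ · sin²(Δλ/2) = 0.389677.
c = 2·atan2(√a, √(1−a)) = 1.34832 rad → d = 6371·c ≈ 8590.15 km ≈ 4638.31 nmi.

4638 nmi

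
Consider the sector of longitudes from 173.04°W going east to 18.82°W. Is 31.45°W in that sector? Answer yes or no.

Band width going east from -173.04° to -18.82°: ((-18.82 − -173.04) mod 360) = 154.22°.
Offset of -31.45° east of the west edge: ((-31.45 − -173.04) mod 360) = 141.59°.
141.59° ≤ 154.22° ⇒ inside.

Yes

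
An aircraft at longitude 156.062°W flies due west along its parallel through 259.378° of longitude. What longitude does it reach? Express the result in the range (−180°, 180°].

Start at -156.062°; shift −259.378° → -415.440°.
-415.440° lies outside (−180°, 180°]; add 360° → -55.440°.

55.440°W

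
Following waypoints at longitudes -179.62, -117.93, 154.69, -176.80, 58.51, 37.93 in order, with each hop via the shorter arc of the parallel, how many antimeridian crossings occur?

Leg 1: -179.62° → -117.93°, shortest Δλ = 61.69° (east) — does not cross 180°.
Leg 2: -117.93° → +154.69°, shortest Δλ = -87.38° (west) — crosses 180°.
Leg 3: +154.69° → -176.80°, shortest Δλ = 28.51° (east) — crosses 180°.
Leg 4: -176.80° → +58.51°, shortest Δλ = -124.69° (west) — crosses 180°.
Leg 5: +58.51° → +37.93°, shortest Δλ = -20.58° (west) — does not cross 180°.
Total crossings: 3.

3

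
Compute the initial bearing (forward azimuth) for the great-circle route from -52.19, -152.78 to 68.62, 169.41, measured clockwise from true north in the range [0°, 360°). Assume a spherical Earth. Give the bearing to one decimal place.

344.4°

Δλ = 169.41 − -152.78 = 322.19°; wrapped into (−180°, 180°]: -37.81°.
θ = atan2( sin Δλ · cos φ₂ , cos φ₁ · sin φ₂ − sin φ₁ · cos φ₂ · cos Δλ )
  = atan2(-0.22349, 0.79840) = -15.638° → normalised to [0°, 360°): 344.362°.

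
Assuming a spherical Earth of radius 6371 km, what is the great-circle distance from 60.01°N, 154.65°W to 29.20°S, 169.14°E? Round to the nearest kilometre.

10457 km

Δλ = 169.14 − -154.65 = 323.79°; wrapped into (−180°, 180°]: -36.21°.
Δφ = -29.20 − 60.01 = -89.21°.
a = sin²(Δφ/2) + cos φ₁ · cos φ₂ · sin²(Δλ/2) = 0.535243.
c = 2·atan2(√a, √(1−a)) = 1.64134 rad → d = 6371·c ≈ 10456.98 km.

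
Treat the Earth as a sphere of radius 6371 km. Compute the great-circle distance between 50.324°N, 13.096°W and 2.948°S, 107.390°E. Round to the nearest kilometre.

Δλ = 107.390 − -13.096 = 120.486°.
Δφ = -2.948 − 50.324 = -53.272°.
a = sin²(Δφ/2) + cos φ₁ · cos φ₂ · sin²(Δλ/2) = 0.681528.
c = 2·atan2(√a, √(1−a)) = 1.94234 rad → d = 6371·c ≈ 12374.66 km.

12375 km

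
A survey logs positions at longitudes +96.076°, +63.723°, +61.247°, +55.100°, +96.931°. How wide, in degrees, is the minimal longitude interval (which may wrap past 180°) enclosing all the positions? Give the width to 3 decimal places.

Sort the longitudes: +55.100°, +61.247°, +63.723°, +96.076°, +96.931°.
Eastward gaps between consecutive values (wrapping around): 6.147°, 2.476°, 32.353°, 0.855°, 318.169°.
Largest gap = 318.169° ⇒ minimal covering band is its complement: 360° − 318.169° = 41.831°.
Band runs from +55.100° eastward to +96.931°.

41.831°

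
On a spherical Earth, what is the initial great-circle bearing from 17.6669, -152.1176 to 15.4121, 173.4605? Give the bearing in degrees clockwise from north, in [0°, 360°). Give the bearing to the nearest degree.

Δλ = 173.4605 − -152.1176 = 325.5781°; wrapped into (−180°, 180°]: -34.4219°.
θ = atan2( sin Δλ · cos φ₂ , cos φ₁ · sin φ₂ − sin φ₁ · cos φ₂ · cos Δλ )
  = atan2(-0.54495, 0.01189) = -88.751° → normalised to [0°, 360°): 271.249°.

271°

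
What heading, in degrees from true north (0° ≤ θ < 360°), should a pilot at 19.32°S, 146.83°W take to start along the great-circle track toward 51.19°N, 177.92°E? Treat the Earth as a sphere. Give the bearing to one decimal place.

Δλ = 177.92 − -146.83 = 324.75°; wrapped into (−180°, 180°]: -35.25°.
θ = atan2( sin Δλ · cos φ₂ , cos φ₁ · sin φ₂ − sin φ₁ · cos φ₂ · cos Δλ )
  = atan2(-0.36172, 0.90468) = -21.793° → normalised to [0°, 360°): 338.207°.

338.2°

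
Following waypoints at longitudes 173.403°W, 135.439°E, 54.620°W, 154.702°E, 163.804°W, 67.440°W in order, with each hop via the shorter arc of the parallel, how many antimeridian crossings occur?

Leg 1: -173.403° → +135.439°, shortest Δλ = -51.158° (west) — crosses 180°.
Leg 2: +135.439° → -54.620°, shortest Δλ = 169.941° (east) — crosses 180°.
Leg 3: -54.620° → +154.702°, shortest Δλ = -150.678° (west) — crosses 180°.
Leg 4: +154.702° → -163.804°, shortest Δλ = 41.494° (east) — crosses 180°.
Leg 5: -163.804° → -67.440°, shortest Δλ = 96.364° (east) — does not cross 180°.
Total crossings: 4.

4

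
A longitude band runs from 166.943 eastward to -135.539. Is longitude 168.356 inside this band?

Band width going east from +166.943° to -135.539°: ((-135.539 − 166.943) mod 360) = 57.518°.
Offset of +168.356° east of the west edge: ((168.356 − 166.943) mod 360) = 1.413°.
1.413° ≤ 57.518° ⇒ inside.

Yes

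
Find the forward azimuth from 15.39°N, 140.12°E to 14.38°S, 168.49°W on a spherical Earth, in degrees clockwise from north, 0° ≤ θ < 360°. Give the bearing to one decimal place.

117.8°

Δλ = -168.49 − 140.12 = -308.61°; wrapped into (−180°, 180°]: 51.39°.
θ = atan2( sin Δλ · cos φ₂ , cos φ₁ · sin φ₂ − sin φ₁ · cos φ₂ · cos Δλ )
  = atan2(0.75693, -0.39986) = 117.846° → normalised to [0°, 360°): 117.846°.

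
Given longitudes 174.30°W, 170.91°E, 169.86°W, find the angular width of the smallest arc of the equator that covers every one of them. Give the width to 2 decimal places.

Sort the longitudes: -174.30°, -169.86°, +170.91°.
Eastward gaps between consecutive values (wrapping around): 4.44°, 340.77°, 14.79°.
Largest gap = 340.77° ⇒ minimal covering band is its complement: 360° − 340.77° = 19.23°.
Band runs from +170.91° eastward to -169.86°, crossing the antimeridian.

19.23°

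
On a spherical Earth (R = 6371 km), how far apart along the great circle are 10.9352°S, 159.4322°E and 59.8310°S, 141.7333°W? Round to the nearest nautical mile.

3915 nmi

Δλ = -141.7333 − 159.4322 = -301.1655°; wrapped into (−180°, 180°]: 58.8345°.
Δφ = -59.8310 − -10.9352 = -48.8958°.
a = sin²(Δφ/2) + cos φ₁ · cos φ₂ · sin²(Δλ/2) = 0.290321.
c = 2·atan2(√a, √(1−a)) = 1.13806 rad → d = 6371·c ≈ 7250.57 km ≈ 3915.00 nmi.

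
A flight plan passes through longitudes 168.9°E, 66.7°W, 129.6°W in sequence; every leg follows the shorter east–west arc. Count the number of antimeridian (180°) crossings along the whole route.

Leg 1: +168.9° → -66.7°, shortest Δλ = 124.4° (east) — crosses 180°.
Leg 2: -66.7° → -129.6°, shortest Δλ = -62.9° (west) — does not cross 180°.
Total crossings: 1.

1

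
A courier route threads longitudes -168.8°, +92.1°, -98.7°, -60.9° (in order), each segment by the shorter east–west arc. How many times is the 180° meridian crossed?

2

Leg 1: -168.8° → +92.1°, shortest Δλ = -99.1° (west) — crosses 180°.
Leg 2: +92.1° → -98.7°, shortest Δλ = 169.2° (east) — crosses 180°.
Leg 3: -98.7° → -60.9°, shortest Δλ = 37.8° (east) — does not cross 180°.
Total crossings: 2.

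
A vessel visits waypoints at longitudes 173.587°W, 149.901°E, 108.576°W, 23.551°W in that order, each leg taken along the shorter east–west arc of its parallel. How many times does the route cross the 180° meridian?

Leg 1: -173.587° → +149.901°, shortest Δλ = -36.512° (west) — crosses 180°.
Leg 2: +149.901° → -108.576°, shortest Δλ = 101.523° (east) — crosses 180°.
Leg 3: -108.576° → -23.551°, shortest Δλ = 85.025° (east) — does not cross 180°.
Total crossings: 2.

2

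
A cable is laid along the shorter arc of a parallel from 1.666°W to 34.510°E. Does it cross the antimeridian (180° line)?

No

Signed shortest Δλ = ((34.510 − -1.666 + 180) mod 360) − 180 = 36.176°.
Going east by 36.176° from -1.666° reaches +34.510° without touching 180°.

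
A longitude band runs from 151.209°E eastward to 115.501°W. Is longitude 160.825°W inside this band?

Yes

Band width going east from +151.209° to -115.501°: ((-115.501 − 151.209) mod 360) = 93.290°.
Offset of -160.825° east of the west edge: ((-160.825 − 151.209) mod 360) = 47.966°.
47.966° ≤ 93.290° ⇒ inside.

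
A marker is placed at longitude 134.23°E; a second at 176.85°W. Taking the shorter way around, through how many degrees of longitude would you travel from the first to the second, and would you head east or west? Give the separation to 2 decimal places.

Raw difference: -176.85 − 134.23 = -311.08°.
Normalise into (−180°, 180°]: -311.08° + 360° = 48.92°.
Positive ⇒ the second point lies to the east; separation 48.92°.

48.92° east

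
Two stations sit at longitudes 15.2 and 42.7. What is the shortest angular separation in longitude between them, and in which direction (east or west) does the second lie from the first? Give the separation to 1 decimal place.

Raw difference: 42.7 − 15.2 = 27.5°.
Normalise into (−180°, 180°]: 27.5° stays 27.5°.
Positive ⇒ the second point lies to the east; separation 27.5°.

27.5° east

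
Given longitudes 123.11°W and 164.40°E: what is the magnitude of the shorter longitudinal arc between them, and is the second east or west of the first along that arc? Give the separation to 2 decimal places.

72.49° west

Raw difference: 164.40 − -123.11 = 287.51°.
Normalise into (−180°, 180°]: 287.51° − 360° = -72.49°.
Negative ⇒ the second point lies to the west; separation 72.49°.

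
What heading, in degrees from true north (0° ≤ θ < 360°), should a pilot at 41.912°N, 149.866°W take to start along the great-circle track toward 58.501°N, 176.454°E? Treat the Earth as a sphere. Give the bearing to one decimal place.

319.9°

Δλ = 176.454 − -149.866 = 326.320°; wrapped into (−180°, 180°]: -33.680°.
θ = atan2( sin Δλ · cos φ₂ , cos φ₁ · sin φ₂ − sin φ₁ · cos φ₂ · cos Δλ )
  = atan2(-0.28975, 0.34409) = -40.100° → normalised to [0°, 360°): 319.900°.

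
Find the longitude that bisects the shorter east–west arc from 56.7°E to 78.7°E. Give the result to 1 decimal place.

67.7°E

Signed shortest Δλ from +56.7° to +78.7° is +22.0°.
Midpoint longitude = +56.7° + (+22.0°)/2 = +56.7° + 11.0° = +67.7°.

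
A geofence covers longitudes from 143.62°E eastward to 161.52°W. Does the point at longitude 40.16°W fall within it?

No

Band width going east from +143.62° to -161.52°: ((-161.52 − 143.62) mod 360) = 54.86°.
Offset of -40.16° east of the west edge: ((-40.16 − 143.62) mod 360) = 176.22°.
176.22° > 54.86° ⇒ outside.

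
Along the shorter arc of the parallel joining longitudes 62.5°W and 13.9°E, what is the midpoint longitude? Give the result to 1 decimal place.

Signed shortest Δλ from -62.5° to +13.9° is +76.4°.
Midpoint longitude = -62.5° + (+76.4°)/2 = -62.5° + 38.2° = -24.3°.

24.3°W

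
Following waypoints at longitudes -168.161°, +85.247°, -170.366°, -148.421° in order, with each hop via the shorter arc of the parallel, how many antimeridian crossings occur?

2

Leg 1: -168.161° → +85.247°, shortest Δλ = -106.592° (west) — crosses 180°.
Leg 2: +85.247° → -170.366°, shortest Δλ = 104.387° (east) — crosses 180°.
Leg 3: -170.366° → -148.421°, shortest Δλ = 21.945° (east) — does not cross 180°.
Total crossings: 2.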